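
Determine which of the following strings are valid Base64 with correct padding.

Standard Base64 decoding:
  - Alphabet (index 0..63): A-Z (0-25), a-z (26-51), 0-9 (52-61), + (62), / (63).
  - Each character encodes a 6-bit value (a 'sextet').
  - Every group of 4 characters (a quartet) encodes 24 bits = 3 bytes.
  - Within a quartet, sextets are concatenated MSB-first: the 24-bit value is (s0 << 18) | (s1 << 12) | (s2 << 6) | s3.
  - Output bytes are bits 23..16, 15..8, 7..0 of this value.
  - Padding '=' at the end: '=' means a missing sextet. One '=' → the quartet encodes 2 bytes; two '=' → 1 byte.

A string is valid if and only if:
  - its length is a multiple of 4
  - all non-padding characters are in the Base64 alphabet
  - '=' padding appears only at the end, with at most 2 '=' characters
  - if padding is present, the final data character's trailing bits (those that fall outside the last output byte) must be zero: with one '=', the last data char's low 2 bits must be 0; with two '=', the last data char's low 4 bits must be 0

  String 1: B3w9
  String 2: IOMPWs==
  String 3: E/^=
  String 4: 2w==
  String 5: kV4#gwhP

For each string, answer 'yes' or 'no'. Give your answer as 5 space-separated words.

Answer: yes no no yes no

Derivation:
String 1: 'B3w9' → valid
String 2: 'IOMPWs==' → invalid (bad trailing bits)
String 3: 'E/^=' → invalid (bad char(s): ['^'])
String 4: '2w==' → valid
String 5: 'kV4#gwhP' → invalid (bad char(s): ['#'])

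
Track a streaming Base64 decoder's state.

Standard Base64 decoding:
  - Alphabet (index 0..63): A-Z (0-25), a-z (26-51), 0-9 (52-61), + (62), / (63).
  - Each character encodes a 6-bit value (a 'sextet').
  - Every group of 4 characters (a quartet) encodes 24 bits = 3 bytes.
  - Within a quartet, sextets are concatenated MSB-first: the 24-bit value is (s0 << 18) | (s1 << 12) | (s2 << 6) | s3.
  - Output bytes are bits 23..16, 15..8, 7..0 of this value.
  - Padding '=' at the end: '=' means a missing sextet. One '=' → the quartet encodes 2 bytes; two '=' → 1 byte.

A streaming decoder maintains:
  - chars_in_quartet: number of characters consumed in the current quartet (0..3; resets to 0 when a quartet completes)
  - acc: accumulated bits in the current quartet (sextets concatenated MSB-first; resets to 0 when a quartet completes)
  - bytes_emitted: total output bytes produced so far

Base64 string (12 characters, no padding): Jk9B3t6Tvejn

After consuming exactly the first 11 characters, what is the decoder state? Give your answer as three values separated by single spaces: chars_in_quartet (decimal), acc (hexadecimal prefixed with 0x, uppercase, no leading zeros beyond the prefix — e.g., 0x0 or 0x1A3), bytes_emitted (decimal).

Answer: 3 0x2F7A3 6

Derivation:
After char 0 ('J'=9): chars_in_quartet=1 acc=0x9 bytes_emitted=0
After char 1 ('k'=36): chars_in_quartet=2 acc=0x264 bytes_emitted=0
After char 2 ('9'=61): chars_in_quartet=3 acc=0x993D bytes_emitted=0
After char 3 ('B'=1): chars_in_quartet=4 acc=0x264F41 -> emit 26 4F 41, reset; bytes_emitted=3
After char 4 ('3'=55): chars_in_quartet=1 acc=0x37 bytes_emitted=3
After char 5 ('t'=45): chars_in_quartet=2 acc=0xDED bytes_emitted=3
After char 6 ('6'=58): chars_in_quartet=3 acc=0x37B7A bytes_emitted=3
After char 7 ('T'=19): chars_in_quartet=4 acc=0xDEDE93 -> emit DE DE 93, reset; bytes_emitted=6
After char 8 ('v'=47): chars_in_quartet=1 acc=0x2F bytes_emitted=6
After char 9 ('e'=30): chars_in_quartet=2 acc=0xBDE bytes_emitted=6
After char 10 ('j'=35): chars_in_quartet=3 acc=0x2F7A3 bytes_emitted=6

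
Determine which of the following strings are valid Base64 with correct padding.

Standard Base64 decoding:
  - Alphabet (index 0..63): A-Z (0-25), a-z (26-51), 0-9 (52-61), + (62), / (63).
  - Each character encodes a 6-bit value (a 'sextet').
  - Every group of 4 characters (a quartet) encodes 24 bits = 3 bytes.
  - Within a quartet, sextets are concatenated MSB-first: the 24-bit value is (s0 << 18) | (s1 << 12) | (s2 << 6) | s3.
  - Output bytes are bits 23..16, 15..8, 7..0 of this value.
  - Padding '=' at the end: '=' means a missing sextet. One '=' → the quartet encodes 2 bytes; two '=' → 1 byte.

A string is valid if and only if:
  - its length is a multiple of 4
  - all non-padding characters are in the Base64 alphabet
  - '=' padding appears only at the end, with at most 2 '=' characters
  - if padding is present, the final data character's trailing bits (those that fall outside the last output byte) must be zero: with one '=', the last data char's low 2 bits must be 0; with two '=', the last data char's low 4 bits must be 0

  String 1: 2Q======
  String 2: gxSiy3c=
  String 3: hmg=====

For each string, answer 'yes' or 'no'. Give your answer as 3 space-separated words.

String 1: '2Q======' → invalid (6 pad chars (max 2))
String 2: 'gxSiy3c=' → valid
String 3: 'hmg=====' → invalid (5 pad chars (max 2))

Answer: no yes no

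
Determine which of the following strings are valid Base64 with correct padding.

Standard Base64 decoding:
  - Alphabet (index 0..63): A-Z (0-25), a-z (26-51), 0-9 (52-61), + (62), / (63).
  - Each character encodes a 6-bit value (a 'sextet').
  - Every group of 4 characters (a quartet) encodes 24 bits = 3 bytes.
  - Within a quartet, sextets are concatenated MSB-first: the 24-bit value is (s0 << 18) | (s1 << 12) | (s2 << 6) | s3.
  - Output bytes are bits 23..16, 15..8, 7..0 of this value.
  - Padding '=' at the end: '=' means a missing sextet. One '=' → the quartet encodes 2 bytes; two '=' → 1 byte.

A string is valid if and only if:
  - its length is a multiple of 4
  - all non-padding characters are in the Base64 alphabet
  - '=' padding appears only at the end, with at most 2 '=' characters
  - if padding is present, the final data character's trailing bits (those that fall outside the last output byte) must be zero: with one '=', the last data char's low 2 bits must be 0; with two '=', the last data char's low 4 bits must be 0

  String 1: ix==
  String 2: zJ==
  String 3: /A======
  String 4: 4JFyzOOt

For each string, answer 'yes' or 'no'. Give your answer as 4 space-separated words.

String 1: 'ix==' → invalid (bad trailing bits)
String 2: 'zJ==' → invalid (bad trailing bits)
String 3: '/A======' → invalid (6 pad chars (max 2))
String 4: '4JFyzOOt' → valid

Answer: no no no yes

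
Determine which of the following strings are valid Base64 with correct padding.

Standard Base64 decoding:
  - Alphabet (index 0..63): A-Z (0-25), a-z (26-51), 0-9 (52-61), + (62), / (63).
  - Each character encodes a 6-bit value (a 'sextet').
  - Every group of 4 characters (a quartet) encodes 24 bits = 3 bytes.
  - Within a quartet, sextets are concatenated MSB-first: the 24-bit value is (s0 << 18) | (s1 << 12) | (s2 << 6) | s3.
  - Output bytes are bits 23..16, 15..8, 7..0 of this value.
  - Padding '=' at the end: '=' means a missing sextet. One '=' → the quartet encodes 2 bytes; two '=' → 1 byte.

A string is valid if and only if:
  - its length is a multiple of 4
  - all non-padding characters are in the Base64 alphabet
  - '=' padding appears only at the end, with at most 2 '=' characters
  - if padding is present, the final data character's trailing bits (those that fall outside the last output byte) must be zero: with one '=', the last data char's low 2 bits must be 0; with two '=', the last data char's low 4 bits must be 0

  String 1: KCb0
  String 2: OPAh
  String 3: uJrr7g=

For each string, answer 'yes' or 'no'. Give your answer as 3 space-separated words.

String 1: 'KCb0' → valid
String 2: 'OPAh' → valid
String 3: 'uJrr7g=' → invalid (len=7 not mult of 4)

Answer: yes yes no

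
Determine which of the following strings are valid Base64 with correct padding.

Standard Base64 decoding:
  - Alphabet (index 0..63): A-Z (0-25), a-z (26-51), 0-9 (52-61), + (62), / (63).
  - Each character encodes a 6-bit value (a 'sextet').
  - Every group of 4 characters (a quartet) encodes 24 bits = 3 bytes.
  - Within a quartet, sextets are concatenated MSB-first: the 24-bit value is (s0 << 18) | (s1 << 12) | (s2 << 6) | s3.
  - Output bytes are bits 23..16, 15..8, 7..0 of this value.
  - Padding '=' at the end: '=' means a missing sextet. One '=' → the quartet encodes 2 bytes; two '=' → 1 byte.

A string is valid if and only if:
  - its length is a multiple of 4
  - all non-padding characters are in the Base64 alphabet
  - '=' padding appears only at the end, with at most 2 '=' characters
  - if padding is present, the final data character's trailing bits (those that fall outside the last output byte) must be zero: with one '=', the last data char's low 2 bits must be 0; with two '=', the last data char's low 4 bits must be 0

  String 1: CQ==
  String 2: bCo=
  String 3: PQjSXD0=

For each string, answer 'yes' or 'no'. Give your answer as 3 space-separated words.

String 1: 'CQ==' → valid
String 2: 'bCo=' → valid
String 3: 'PQjSXD0=' → valid

Answer: yes yes yes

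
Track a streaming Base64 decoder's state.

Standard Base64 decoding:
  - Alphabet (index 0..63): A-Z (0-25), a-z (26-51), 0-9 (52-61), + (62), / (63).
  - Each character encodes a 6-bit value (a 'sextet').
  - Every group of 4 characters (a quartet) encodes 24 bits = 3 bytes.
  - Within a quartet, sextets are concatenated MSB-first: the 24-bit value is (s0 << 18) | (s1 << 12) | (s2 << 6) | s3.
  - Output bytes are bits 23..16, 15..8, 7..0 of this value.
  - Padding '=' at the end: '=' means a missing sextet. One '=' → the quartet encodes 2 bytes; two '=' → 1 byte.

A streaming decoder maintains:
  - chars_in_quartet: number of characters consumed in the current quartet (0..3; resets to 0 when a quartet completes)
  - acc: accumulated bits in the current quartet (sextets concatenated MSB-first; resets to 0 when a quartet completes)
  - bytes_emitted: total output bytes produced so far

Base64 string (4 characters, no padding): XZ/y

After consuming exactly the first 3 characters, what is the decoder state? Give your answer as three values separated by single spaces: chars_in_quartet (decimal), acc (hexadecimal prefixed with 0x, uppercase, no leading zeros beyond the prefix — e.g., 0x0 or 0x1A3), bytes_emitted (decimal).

After char 0 ('X'=23): chars_in_quartet=1 acc=0x17 bytes_emitted=0
After char 1 ('Z'=25): chars_in_quartet=2 acc=0x5D9 bytes_emitted=0
After char 2 ('/'=63): chars_in_quartet=3 acc=0x1767F bytes_emitted=0

Answer: 3 0x1767F 0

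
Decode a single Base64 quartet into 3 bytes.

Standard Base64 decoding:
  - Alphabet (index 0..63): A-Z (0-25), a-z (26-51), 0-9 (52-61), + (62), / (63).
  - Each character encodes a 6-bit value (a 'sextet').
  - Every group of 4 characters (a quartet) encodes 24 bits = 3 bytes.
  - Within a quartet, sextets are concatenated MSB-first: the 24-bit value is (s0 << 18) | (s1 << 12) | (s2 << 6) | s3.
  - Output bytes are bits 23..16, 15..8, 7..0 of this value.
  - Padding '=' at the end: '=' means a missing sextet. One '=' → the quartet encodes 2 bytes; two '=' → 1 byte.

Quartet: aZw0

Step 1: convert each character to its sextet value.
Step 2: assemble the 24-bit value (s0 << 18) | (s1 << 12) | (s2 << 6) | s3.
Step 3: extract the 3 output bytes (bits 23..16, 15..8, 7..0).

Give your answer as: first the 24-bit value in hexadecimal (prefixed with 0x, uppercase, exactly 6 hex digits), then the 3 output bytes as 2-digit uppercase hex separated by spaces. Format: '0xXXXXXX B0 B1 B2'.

Sextets: a=26, Z=25, w=48, 0=52
24-bit: (26<<18) | (25<<12) | (48<<6) | 52
      = 0x680000 | 0x019000 | 0x000C00 | 0x000034
      = 0x699C34
Bytes: (v>>16)&0xFF=69, (v>>8)&0xFF=9C, v&0xFF=34

Answer: 0x699C34 69 9C 34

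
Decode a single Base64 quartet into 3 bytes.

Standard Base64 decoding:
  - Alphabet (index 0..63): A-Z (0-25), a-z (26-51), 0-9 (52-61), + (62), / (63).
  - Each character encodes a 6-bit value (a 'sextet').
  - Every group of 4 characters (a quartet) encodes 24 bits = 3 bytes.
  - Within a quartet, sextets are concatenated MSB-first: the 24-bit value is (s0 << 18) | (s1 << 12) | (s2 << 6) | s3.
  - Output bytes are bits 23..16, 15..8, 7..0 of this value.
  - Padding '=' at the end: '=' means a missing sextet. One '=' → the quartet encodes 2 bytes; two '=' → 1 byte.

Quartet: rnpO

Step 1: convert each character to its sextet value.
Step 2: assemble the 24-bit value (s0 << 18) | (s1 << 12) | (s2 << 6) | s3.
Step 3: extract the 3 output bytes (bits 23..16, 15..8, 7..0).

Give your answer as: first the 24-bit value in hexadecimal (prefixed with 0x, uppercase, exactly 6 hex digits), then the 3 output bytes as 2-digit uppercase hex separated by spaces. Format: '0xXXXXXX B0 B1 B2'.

Answer: 0xAE7A4E AE 7A 4E

Derivation:
Sextets: r=43, n=39, p=41, O=14
24-bit: (43<<18) | (39<<12) | (41<<6) | 14
      = 0xAC0000 | 0x027000 | 0x000A40 | 0x00000E
      = 0xAE7A4E
Bytes: (v>>16)&0xFF=AE, (v>>8)&0xFF=7A, v&0xFF=4E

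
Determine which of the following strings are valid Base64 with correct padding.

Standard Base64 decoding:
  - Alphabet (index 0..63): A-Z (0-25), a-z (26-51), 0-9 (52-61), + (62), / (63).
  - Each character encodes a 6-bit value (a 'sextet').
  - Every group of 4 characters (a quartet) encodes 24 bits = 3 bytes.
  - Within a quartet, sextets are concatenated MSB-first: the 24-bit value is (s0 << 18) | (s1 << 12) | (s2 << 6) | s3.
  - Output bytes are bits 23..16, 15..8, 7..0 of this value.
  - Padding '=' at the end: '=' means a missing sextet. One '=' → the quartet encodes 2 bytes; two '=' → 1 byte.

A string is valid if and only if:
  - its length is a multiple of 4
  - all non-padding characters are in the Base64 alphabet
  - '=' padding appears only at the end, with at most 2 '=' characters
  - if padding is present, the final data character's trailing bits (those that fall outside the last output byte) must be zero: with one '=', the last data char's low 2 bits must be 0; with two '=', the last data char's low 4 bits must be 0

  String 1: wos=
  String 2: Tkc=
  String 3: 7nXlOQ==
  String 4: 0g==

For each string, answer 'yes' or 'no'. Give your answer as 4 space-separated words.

Answer: yes yes yes yes

Derivation:
String 1: 'wos=' → valid
String 2: 'Tkc=' → valid
String 3: '7nXlOQ==' → valid
String 4: '0g==' → valid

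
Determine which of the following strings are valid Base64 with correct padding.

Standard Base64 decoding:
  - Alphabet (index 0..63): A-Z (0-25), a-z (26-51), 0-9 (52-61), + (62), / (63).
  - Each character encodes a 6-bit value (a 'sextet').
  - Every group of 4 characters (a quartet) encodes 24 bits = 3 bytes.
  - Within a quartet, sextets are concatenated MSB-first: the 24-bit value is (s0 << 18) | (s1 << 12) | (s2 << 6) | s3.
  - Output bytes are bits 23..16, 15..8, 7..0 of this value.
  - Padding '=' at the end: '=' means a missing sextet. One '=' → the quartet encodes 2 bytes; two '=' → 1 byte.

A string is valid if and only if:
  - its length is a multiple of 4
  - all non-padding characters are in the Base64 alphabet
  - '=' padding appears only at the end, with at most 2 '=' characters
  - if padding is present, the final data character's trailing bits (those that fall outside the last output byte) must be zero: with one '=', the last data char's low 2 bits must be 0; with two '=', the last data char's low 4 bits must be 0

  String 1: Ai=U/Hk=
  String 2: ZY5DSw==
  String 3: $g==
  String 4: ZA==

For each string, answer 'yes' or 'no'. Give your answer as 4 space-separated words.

String 1: 'Ai=U/Hk=' → invalid (bad char(s): ['=']; '=' in middle)
String 2: 'ZY5DSw==' → valid
String 3: '$g==' → invalid (bad char(s): ['$'])
String 4: 'ZA==' → valid

Answer: no yes no yes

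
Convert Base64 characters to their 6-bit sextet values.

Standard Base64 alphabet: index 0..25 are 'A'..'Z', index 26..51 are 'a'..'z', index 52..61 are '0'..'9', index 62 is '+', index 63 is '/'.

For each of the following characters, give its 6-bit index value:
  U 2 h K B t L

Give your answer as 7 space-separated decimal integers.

Answer: 20 54 33 10 1 45 11

Derivation:
'U': A..Z range, ord('U') − ord('A') = 20
'2': 0..9 range, 52 + ord('2') − ord('0') = 54
'h': a..z range, 26 + ord('h') − ord('a') = 33
'K': A..Z range, ord('K') − ord('A') = 10
'B': A..Z range, ord('B') − ord('A') = 1
't': a..z range, 26 + ord('t') − ord('a') = 45
'L': A..Z range, ord('L') − ord('A') = 11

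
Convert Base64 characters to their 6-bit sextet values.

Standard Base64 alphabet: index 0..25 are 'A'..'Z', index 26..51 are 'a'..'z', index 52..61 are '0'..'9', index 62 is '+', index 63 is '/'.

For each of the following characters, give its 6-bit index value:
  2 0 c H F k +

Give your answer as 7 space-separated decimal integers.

Answer: 54 52 28 7 5 36 62

Derivation:
'2': 0..9 range, 52 + ord('2') − ord('0') = 54
'0': 0..9 range, 52 + ord('0') − ord('0') = 52
'c': a..z range, 26 + ord('c') − ord('a') = 28
'H': A..Z range, ord('H') − ord('A') = 7
'F': A..Z range, ord('F') − ord('A') = 5
'k': a..z range, 26 + ord('k') − ord('a') = 36
'+': index 62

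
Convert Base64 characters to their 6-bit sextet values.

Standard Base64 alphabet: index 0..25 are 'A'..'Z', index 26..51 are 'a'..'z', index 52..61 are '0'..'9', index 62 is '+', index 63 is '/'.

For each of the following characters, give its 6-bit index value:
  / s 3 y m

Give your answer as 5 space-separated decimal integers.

'/': index 63
's': a..z range, 26 + ord('s') − ord('a') = 44
'3': 0..9 range, 52 + ord('3') − ord('0') = 55
'y': a..z range, 26 + ord('y') − ord('a') = 50
'm': a..z range, 26 + ord('m') − ord('a') = 38

Answer: 63 44 55 50 38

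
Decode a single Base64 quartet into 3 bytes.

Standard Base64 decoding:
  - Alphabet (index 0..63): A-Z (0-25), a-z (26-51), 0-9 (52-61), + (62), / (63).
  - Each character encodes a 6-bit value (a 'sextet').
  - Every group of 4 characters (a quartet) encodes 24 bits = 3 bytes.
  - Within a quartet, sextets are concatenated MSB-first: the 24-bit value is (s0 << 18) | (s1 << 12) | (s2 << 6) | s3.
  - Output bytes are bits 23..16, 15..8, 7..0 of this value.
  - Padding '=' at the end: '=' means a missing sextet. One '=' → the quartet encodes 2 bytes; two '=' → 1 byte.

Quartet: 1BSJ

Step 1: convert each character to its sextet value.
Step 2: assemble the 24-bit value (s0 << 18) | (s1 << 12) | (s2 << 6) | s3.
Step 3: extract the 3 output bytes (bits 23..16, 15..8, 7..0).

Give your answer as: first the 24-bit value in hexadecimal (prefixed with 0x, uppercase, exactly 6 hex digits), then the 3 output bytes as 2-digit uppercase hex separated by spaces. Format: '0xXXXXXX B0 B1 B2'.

Answer: 0xD41489 D4 14 89

Derivation:
Sextets: 1=53, B=1, S=18, J=9
24-bit: (53<<18) | (1<<12) | (18<<6) | 9
      = 0xD40000 | 0x001000 | 0x000480 | 0x000009
      = 0xD41489
Bytes: (v>>16)&0xFF=D4, (v>>8)&0xFF=14, v&0xFF=89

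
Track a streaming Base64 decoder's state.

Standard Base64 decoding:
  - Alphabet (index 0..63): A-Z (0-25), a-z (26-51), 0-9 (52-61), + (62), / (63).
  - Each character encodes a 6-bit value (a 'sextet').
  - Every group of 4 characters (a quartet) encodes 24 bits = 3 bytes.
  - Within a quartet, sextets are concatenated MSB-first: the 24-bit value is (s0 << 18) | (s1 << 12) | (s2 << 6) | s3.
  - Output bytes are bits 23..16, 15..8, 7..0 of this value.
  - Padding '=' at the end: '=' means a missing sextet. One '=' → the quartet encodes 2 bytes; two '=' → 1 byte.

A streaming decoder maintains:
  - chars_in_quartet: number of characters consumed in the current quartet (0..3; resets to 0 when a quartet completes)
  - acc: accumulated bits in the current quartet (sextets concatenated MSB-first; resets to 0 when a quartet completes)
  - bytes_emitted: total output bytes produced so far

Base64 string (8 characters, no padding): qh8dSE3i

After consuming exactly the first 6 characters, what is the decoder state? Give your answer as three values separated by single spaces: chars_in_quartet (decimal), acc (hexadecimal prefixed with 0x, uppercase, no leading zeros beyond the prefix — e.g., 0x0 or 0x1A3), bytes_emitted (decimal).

Answer: 2 0x484 3

Derivation:
After char 0 ('q'=42): chars_in_quartet=1 acc=0x2A bytes_emitted=0
After char 1 ('h'=33): chars_in_quartet=2 acc=0xAA1 bytes_emitted=0
After char 2 ('8'=60): chars_in_quartet=3 acc=0x2A87C bytes_emitted=0
After char 3 ('d'=29): chars_in_quartet=4 acc=0xAA1F1D -> emit AA 1F 1D, reset; bytes_emitted=3
After char 4 ('S'=18): chars_in_quartet=1 acc=0x12 bytes_emitted=3
After char 5 ('E'=4): chars_in_quartet=2 acc=0x484 bytes_emitted=3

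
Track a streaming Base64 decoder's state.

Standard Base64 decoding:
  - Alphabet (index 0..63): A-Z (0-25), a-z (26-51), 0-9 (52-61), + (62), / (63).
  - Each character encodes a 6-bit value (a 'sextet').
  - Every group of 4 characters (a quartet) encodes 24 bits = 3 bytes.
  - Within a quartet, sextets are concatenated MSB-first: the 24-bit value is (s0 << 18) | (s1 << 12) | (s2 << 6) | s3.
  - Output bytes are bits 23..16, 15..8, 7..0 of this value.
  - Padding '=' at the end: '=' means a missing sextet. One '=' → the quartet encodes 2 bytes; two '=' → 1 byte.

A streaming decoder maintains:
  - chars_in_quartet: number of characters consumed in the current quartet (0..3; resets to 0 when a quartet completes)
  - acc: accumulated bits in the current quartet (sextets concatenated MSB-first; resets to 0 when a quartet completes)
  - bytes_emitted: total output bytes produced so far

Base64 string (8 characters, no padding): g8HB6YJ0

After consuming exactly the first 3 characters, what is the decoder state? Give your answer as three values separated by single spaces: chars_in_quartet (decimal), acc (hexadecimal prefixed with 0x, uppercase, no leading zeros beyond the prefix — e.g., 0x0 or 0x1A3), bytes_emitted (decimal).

After char 0 ('g'=32): chars_in_quartet=1 acc=0x20 bytes_emitted=0
After char 1 ('8'=60): chars_in_quartet=2 acc=0x83C bytes_emitted=0
After char 2 ('H'=7): chars_in_quartet=3 acc=0x20F07 bytes_emitted=0

Answer: 3 0x20F07 0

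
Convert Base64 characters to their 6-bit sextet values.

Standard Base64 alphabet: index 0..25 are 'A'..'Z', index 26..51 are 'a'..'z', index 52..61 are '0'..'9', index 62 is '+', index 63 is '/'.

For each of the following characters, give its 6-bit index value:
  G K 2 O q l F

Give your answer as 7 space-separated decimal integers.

'G': A..Z range, ord('G') − ord('A') = 6
'K': A..Z range, ord('K') − ord('A') = 10
'2': 0..9 range, 52 + ord('2') − ord('0') = 54
'O': A..Z range, ord('O') − ord('A') = 14
'q': a..z range, 26 + ord('q') − ord('a') = 42
'l': a..z range, 26 + ord('l') − ord('a') = 37
'F': A..Z range, ord('F') − ord('A') = 5

Answer: 6 10 54 14 42 37 5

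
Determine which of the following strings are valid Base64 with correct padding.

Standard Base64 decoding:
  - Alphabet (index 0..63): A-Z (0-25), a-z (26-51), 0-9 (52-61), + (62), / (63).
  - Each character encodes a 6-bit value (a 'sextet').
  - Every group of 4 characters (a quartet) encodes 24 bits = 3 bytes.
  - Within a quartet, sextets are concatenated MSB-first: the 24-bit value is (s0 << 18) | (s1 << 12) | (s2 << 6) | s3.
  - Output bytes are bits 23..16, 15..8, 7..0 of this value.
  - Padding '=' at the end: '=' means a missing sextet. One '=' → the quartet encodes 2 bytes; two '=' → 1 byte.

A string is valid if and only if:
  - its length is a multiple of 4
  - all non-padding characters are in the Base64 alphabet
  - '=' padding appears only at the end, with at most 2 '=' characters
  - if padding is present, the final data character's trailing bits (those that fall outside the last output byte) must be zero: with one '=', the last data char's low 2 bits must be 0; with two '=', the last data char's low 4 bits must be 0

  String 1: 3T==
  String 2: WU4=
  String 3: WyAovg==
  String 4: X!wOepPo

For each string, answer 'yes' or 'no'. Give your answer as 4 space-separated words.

Answer: no yes yes no

Derivation:
String 1: '3T==' → invalid (bad trailing bits)
String 2: 'WU4=' → valid
String 3: 'WyAovg==' → valid
String 4: 'X!wOepPo' → invalid (bad char(s): ['!'])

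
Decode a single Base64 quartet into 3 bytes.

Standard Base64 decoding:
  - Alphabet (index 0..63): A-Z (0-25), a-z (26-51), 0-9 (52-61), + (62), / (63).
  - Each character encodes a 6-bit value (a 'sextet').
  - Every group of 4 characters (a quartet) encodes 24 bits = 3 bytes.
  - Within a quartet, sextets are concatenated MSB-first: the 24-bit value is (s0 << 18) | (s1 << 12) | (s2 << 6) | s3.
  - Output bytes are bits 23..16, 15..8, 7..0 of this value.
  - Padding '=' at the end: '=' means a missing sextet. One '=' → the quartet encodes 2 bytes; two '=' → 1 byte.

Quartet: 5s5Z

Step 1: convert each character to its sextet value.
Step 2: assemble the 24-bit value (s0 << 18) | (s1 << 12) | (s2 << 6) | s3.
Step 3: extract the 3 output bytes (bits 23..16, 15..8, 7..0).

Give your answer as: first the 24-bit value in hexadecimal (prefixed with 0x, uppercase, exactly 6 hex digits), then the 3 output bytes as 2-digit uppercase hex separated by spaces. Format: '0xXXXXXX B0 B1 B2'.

Answer: 0xE6CE59 E6 CE 59

Derivation:
Sextets: 5=57, s=44, 5=57, Z=25
24-bit: (57<<18) | (44<<12) | (57<<6) | 25
      = 0xE40000 | 0x02C000 | 0x000E40 | 0x000019
      = 0xE6CE59
Bytes: (v>>16)&0xFF=E6, (v>>8)&0xFF=CE, v&0xFF=59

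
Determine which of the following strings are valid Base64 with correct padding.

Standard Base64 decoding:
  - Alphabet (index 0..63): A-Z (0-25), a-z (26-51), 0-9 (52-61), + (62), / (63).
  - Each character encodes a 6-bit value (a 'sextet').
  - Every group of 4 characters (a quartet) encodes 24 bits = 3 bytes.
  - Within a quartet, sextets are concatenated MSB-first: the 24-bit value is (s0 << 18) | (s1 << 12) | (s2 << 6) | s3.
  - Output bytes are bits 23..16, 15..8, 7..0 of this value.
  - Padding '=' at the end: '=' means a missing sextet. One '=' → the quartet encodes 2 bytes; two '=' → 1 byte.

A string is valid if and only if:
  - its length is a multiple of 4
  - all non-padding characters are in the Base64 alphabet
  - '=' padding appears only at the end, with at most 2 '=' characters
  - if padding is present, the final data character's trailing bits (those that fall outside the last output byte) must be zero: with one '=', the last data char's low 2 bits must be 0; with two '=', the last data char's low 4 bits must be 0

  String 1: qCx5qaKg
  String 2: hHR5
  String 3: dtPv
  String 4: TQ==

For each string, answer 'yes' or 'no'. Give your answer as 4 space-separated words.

Answer: yes yes yes yes

Derivation:
String 1: 'qCx5qaKg' → valid
String 2: 'hHR5' → valid
String 3: 'dtPv' → valid
String 4: 'TQ==' → valid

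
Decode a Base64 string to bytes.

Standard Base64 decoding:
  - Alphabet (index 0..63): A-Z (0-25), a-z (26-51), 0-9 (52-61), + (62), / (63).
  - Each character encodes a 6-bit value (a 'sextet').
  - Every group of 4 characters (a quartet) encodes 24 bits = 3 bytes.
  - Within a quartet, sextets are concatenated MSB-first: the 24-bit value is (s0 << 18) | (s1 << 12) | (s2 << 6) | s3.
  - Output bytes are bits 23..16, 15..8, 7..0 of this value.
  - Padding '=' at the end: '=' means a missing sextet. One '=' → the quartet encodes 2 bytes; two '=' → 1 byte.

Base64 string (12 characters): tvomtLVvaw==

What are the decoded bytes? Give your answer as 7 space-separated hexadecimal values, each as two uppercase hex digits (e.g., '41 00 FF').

After char 0 ('t'=45): chars_in_quartet=1 acc=0x2D bytes_emitted=0
After char 1 ('v'=47): chars_in_quartet=2 acc=0xB6F bytes_emitted=0
After char 2 ('o'=40): chars_in_quartet=3 acc=0x2DBE8 bytes_emitted=0
After char 3 ('m'=38): chars_in_quartet=4 acc=0xB6FA26 -> emit B6 FA 26, reset; bytes_emitted=3
After char 4 ('t'=45): chars_in_quartet=1 acc=0x2D bytes_emitted=3
After char 5 ('L'=11): chars_in_quartet=2 acc=0xB4B bytes_emitted=3
After char 6 ('V'=21): chars_in_quartet=3 acc=0x2D2D5 bytes_emitted=3
After char 7 ('v'=47): chars_in_quartet=4 acc=0xB4B56F -> emit B4 B5 6F, reset; bytes_emitted=6
After char 8 ('a'=26): chars_in_quartet=1 acc=0x1A bytes_emitted=6
After char 9 ('w'=48): chars_in_quartet=2 acc=0x6B0 bytes_emitted=6
Padding '==': partial quartet acc=0x6B0 -> emit 6B; bytes_emitted=7

Answer: B6 FA 26 B4 B5 6F 6B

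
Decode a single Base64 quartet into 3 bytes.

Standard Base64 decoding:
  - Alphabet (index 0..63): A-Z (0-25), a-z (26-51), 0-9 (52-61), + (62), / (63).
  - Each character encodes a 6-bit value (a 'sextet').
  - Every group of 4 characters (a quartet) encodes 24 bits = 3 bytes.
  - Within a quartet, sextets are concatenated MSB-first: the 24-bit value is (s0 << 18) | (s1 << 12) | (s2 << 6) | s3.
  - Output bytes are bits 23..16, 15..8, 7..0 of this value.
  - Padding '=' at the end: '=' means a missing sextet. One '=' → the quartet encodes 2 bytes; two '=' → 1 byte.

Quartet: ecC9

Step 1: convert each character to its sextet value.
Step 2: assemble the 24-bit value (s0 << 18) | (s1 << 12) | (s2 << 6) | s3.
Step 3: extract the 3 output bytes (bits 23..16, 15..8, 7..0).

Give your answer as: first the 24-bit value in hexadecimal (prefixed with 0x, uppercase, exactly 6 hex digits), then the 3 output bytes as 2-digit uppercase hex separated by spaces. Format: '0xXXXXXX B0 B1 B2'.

Answer: 0x79C0BD 79 C0 BD

Derivation:
Sextets: e=30, c=28, C=2, 9=61
24-bit: (30<<18) | (28<<12) | (2<<6) | 61
      = 0x780000 | 0x01C000 | 0x000080 | 0x00003D
      = 0x79C0BD
Bytes: (v>>16)&0xFF=79, (v>>8)&0xFF=C0, v&0xFF=BD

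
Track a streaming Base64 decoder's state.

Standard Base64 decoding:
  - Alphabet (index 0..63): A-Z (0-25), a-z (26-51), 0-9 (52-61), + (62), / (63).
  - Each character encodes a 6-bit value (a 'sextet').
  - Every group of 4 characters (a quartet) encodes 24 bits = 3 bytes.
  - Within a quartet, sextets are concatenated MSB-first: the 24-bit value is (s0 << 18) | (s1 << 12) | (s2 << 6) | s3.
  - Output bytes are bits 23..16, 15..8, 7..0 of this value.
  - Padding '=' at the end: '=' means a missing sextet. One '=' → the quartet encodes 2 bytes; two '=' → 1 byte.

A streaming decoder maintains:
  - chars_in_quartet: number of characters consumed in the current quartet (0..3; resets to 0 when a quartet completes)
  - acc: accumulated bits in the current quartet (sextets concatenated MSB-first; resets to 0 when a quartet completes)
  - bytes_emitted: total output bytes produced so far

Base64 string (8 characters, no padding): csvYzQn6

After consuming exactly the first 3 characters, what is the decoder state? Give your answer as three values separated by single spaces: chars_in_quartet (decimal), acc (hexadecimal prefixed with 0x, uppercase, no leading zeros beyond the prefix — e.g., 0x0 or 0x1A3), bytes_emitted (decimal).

Answer: 3 0x1CB2F 0

Derivation:
After char 0 ('c'=28): chars_in_quartet=1 acc=0x1C bytes_emitted=0
After char 1 ('s'=44): chars_in_quartet=2 acc=0x72C bytes_emitted=0
After char 2 ('v'=47): chars_in_quartet=3 acc=0x1CB2F bytes_emitted=0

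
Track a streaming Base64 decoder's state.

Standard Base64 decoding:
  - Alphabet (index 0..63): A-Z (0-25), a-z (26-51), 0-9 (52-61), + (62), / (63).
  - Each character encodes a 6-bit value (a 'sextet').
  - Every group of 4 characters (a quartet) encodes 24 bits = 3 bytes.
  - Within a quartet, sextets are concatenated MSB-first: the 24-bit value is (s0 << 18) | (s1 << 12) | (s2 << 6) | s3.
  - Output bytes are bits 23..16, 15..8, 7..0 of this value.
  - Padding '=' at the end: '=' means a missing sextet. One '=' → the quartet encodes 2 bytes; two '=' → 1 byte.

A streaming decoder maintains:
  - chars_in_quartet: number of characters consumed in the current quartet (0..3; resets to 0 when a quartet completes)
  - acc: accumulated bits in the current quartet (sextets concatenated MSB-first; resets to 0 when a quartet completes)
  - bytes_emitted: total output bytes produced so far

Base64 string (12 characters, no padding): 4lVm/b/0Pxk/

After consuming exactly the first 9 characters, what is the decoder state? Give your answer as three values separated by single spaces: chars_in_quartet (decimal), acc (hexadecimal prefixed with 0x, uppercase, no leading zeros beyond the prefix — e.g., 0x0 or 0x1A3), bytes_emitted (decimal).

Answer: 1 0xF 6

Derivation:
After char 0 ('4'=56): chars_in_quartet=1 acc=0x38 bytes_emitted=0
After char 1 ('l'=37): chars_in_quartet=2 acc=0xE25 bytes_emitted=0
After char 2 ('V'=21): chars_in_quartet=3 acc=0x38955 bytes_emitted=0
After char 3 ('m'=38): chars_in_quartet=4 acc=0xE25566 -> emit E2 55 66, reset; bytes_emitted=3
After char 4 ('/'=63): chars_in_quartet=1 acc=0x3F bytes_emitted=3
After char 5 ('b'=27): chars_in_quartet=2 acc=0xFDB bytes_emitted=3
After char 6 ('/'=63): chars_in_quartet=3 acc=0x3F6FF bytes_emitted=3
After char 7 ('0'=52): chars_in_quartet=4 acc=0xFDBFF4 -> emit FD BF F4, reset; bytes_emitted=6
After char 8 ('P'=15): chars_in_quartet=1 acc=0xF bytes_emitted=6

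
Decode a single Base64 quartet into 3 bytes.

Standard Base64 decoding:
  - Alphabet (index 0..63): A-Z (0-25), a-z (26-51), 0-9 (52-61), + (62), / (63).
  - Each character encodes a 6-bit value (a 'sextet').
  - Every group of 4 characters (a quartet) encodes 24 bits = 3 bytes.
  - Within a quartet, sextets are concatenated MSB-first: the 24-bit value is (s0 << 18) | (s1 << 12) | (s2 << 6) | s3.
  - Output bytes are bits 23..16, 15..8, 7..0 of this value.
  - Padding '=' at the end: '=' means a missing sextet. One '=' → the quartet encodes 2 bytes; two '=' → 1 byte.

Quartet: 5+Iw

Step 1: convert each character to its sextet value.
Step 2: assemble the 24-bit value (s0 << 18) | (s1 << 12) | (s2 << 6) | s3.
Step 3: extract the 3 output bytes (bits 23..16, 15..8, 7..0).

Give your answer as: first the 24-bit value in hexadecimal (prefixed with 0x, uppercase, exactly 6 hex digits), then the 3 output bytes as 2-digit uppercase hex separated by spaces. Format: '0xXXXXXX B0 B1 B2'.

Answer: 0xE7E230 E7 E2 30

Derivation:
Sextets: 5=57, +=62, I=8, w=48
24-bit: (57<<18) | (62<<12) | (8<<6) | 48
      = 0xE40000 | 0x03E000 | 0x000200 | 0x000030
      = 0xE7E230
Bytes: (v>>16)&0xFF=E7, (v>>8)&0xFF=E2, v&0xFF=30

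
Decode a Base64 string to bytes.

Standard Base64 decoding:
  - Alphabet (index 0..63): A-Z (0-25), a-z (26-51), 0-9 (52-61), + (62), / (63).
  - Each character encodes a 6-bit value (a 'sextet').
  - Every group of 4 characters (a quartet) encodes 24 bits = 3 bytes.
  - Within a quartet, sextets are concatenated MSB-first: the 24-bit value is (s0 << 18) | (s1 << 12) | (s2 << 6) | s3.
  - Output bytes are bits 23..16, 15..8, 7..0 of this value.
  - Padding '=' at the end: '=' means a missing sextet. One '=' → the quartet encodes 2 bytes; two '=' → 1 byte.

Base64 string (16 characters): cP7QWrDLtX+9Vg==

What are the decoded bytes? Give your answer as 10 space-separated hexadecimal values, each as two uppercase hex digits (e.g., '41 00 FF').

After char 0 ('c'=28): chars_in_quartet=1 acc=0x1C bytes_emitted=0
After char 1 ('P'=15): chars_in_quartet=2 acc=0x70F bytes_emitted=0
After char 2 ('7'=59): chars_in_quartet=3 acc=0x1C3FB bytes_emitted=0
After char 3 ('Q'=16): chars_in_quartet=4 acc=0x70FED0 -> emit 70 FE D0, reset; bytes_emitted=3
After char 4 ('W'=22): chars_in_quartet=1 acc=0x16 bytes_emitted=3
After char 5 ('r'=43): chars_in_quartet=2 acc=0x5AB bytes_emitted=3
After char 6 ('D'=3): chars_in_quartet=3 acc=0x16AC3 bytes_emitted=3
After char 7 ('L'=11): chars_in_quartet=4 acc=0x5AB0CB -> emit 5A B0 CB, reset; bytes_emitted=6
After char 8 ('t'=45): chars_in_quartet=1 acc=0x2D bytes_emitted=6
After char 9 ('X'=23): chars_in_quartet=2 acc=0xB57 bytes_emitted=6
After char 10 ('+'=62): chars_in_quartet=3 acc=0x2D5FE bytes_emitted=6
After char 11 ('9'=61): chars_in_quartet=4 acc=0xB57FBD -> emit B5 7F BD, reset; bytes_emitted=9
After char 12 ('V'=21): chars_in_quartet=1 acc=0x15 bytes_emitted=9
After char 13 ('g'=32): chars_in_quartet=2 acc=0x560 bytes_emitted=9
Padding '==': partial quartet acc=0x560 -> emit 56; bytes_emitted=10

Answer: 70 FE D0 5A B0 CB B5 7F BD 56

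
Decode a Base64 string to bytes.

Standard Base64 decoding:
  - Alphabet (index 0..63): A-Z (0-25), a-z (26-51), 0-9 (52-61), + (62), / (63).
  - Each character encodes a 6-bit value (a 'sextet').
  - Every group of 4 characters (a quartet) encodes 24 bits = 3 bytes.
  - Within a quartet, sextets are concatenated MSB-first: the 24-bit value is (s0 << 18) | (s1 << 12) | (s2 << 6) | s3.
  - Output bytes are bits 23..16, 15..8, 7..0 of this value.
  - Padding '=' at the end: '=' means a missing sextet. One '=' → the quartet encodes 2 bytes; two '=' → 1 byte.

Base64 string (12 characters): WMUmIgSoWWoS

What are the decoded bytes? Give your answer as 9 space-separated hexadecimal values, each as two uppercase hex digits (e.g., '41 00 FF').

Answer: 58 C5 26 22 04 A8 59 6A 12

Derivation:
After char 0 ('W'=22): chars_in_quartet=1 acc=0x16 bytes_emitted=0
After char 1 ('M'=12): chars_in_quartet=2 acc=0x58C bytes_emitted=0
After char 2 ('U'=20): chars_in_quartet=3 acc=0x16314 bytes_emitted=0
After char 3 ('m'=38): chars_in_quartet=4 acc=0x58C526 -> emit 58 C5 26, reset; bytes_emitted=3
After char 4 ('I'=8): chars_in_quartet=1 acc=0x8 bytes_emitted=3
After char 5 ('g'=32): chars_in_quartet=2 acc=0x220 bytes_emitted=3
After char 6 ('S'=18): chars_in_quartet=3 acc=0x8812 bytes_emitted=3
After char 7 ('o'=40): chars_in_quartet=4 acc=0x2204A8 -> emit 22 04 A8, reset; bytes_emitted=6
After char 8 ('W'=22): chars_in_quartet=1 acc=0x16 bytes_emitted=6
After char 9 ('W'=22): chars_in_quartet=2 acc=0x596 bytes_emitted=6
After char 10 ('o'=40): chars_in_quartet=3 acc=0x165A8 bytes_emitted=6
After char 11 ('S'=18): chars_in_quartet=4 acc=0x596A12 -> emit 59 6A 12, reset; bytes_emitted=9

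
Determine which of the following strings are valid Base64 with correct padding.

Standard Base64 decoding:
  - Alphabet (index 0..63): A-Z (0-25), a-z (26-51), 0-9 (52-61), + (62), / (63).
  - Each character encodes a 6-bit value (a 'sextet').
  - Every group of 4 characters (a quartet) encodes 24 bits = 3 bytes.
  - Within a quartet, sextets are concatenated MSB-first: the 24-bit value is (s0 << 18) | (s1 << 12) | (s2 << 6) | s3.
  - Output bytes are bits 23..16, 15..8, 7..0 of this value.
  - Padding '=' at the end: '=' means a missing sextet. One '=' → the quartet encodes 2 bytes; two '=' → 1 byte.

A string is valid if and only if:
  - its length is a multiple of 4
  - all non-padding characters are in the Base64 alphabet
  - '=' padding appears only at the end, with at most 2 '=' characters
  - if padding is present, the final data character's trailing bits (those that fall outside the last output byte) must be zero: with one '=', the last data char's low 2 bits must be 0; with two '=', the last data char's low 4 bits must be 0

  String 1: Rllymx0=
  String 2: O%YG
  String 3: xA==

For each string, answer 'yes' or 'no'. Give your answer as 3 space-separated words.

String 1: 'Rllymx0=' → valid
String 2: 'O%YG' → invalid (bad char(s): ['%'])
String 3: 'xA==' → valid

Answer: yes no yes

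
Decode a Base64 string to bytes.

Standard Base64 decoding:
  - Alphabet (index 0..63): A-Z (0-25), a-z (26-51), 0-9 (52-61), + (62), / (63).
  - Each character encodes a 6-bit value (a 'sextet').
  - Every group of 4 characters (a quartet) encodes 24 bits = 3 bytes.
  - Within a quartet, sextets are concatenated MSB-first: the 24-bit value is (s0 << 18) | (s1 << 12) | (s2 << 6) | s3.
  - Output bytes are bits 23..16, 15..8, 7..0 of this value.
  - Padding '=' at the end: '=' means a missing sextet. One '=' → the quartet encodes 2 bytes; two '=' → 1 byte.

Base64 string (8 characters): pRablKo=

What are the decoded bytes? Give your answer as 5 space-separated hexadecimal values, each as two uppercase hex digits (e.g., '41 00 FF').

Answer: A5 16 9B 94 AA

Derivation:
After char 0 ('p'=41): chars_in_quartet=1 acc=0x29 bytes_emitted=0
After char 1 ('R'=17): chars_in_quartet=2 acc=0xA51 bytes_emitted=0
After char 2 ('a'=26): chars_in_quartet=3 acc=0x2945A bytes_emitted=0
After char 3 ('b'=27): chars_in_quartet=4 acc=0xA5169B -> emit A5 16 9B, reset; bytes_emitted=3
After char 4 ('l'=37): chars_in_quartet=1 acc=0x25 bytes_emitted=3
After char 5 ('K'=10): chars_in_quartet=2 acc=0x94A bytes_emitted=3
After char 6 ('o'=40): chars_in_quartet=3 acc=0x252A8 bytes_emitted=3
Padding '=': partial quartet acc=0x252A8 -> emit 94 AA; bytes_emitted=5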